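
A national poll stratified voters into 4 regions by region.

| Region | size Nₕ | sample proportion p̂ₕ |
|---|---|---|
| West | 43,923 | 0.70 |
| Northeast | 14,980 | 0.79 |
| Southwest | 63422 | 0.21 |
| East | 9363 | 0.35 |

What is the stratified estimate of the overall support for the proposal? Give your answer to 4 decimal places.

N = 43923 + 14980 + 63422 + 9363 = 131688.
Overall proportion = Σ (Nₕ/N)·p̂ₕ.
Σ Nₕp̂ₕ = 30746.1 + 11834.2 + 13318.62 + 3277.05 = 59175.97.
59175.97 / 131688 = 0.449365... → 0.4494.

0.4494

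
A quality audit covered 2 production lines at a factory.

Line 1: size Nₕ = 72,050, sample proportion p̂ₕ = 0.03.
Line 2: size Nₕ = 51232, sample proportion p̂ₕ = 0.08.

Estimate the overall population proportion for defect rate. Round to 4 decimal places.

N = 72050 + 51232 = 123282.
Overall proportion = Σ (Nₕ/N)·p̂ₕ.
Σ Nₕp̂ₕ = 2161.5 + 4098.56 = 6260.06.
6260.06 / 123282 = 0.050778... → 0.0508.

0.0508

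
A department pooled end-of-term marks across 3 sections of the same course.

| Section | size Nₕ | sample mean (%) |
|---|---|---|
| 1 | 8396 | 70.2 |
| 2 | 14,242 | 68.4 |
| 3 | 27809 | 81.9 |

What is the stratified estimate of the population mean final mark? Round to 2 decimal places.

x̄_st = (Σ Nₕx̄ₕ) / (Σ Nₕ) = (8396·70.2 + 14242·68.4 + 27809·81.9) / 50447
= 3841109.1 / 50447 = 76.1415... → 76.14.

76.14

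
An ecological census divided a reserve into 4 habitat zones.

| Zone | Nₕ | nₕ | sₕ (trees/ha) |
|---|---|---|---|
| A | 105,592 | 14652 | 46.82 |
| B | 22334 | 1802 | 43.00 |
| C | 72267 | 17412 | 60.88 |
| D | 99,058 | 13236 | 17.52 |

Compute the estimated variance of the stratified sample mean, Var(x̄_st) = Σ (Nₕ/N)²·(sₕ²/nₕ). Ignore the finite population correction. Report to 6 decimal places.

0.039298

N = 299251; Wₕ = Nₕ/N.
zone A: (105592/299251)²·46.82²/14652 = 0.018627592
zone B: (22334/299251)²·43.00²/1802 = 0.005715364
zone C: (72267/299251)²·60.88²/17412 = 0.012413935
zone D: (99058/299251)²·17.52²/13236 = 0.002541086
Sum = 0.039297977 → 0.039298.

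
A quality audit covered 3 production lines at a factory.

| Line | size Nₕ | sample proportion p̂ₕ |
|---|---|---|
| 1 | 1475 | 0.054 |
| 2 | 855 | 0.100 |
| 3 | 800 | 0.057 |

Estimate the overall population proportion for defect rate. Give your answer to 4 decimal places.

0.0673

Wₕ = Nₕ/N with N = 3130: 0.4712, 0.2732, 0.2556.
p̂_st = 0.4712·0.054 + 0.2732·0.100 + 0.2556·0.057 ≈ 0.067332... → 0.0673.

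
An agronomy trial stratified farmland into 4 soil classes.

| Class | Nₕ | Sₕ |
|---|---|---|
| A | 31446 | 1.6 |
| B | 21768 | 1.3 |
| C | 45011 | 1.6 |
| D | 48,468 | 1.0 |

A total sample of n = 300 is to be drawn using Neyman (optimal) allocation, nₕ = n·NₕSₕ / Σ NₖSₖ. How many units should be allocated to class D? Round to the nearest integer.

A: NₕSₕ = 31446·1.6 = 50313.6
B: NₕSₕ = 21768·1.3 = 28298.4
C: NₕSₕ = 45011·1.6 = 72017.6
D: NₕSₕ = 48468·1.0 = 48468
Σ NₕSₕ = 199097.6.
n_D = 300·48468/199097.6 = 73.032... → 73.

73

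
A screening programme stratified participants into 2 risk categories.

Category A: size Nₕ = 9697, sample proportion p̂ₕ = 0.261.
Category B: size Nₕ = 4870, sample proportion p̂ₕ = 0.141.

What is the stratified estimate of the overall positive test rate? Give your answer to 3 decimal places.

0.221

Wₕ = Nₕ/N with N = 14567: 0.6657, 0.3343.
p̂_st = 0.6657·0.261 + 0.3343·0.141 ≈ 0.22088... → 0.221.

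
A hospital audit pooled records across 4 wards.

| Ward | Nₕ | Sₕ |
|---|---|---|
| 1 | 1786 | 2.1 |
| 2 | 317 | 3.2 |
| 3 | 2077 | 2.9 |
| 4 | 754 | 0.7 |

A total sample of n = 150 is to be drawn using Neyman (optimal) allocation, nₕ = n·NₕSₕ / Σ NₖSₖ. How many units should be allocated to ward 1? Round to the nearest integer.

50

Σ NₕSₕ = 1786·2.1 + 317·3.2 + 2077·2.9 + 754·0.7 = 11316.1.
Share for 1: 3750.6/11316.1 = 0.33144.
n_1 = 150 × 0.33144 = 49.716... → 50.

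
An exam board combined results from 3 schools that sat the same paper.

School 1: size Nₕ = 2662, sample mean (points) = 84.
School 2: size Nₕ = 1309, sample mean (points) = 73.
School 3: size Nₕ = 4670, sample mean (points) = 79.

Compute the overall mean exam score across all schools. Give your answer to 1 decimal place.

N = 8641; weights Wₕ = Nₕ/N = (0.3081, 0.1515, 0.5404).
x̄_st = Σ Wₕ·x̄ₕ = 0.3081·84 + 0.1515·73 + 0.5404·79 ≈ 79.631...
→ 79.6.

79.6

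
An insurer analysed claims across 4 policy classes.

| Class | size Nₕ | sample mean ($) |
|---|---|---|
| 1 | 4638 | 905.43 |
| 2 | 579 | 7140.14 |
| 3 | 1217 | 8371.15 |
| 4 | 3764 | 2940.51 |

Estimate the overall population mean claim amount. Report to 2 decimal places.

x̄_st = (Σ Nₕx̄ₕ) / (Σ Nₕ) = (4638·905.43 + 579·7140.14 + 1217·8371.15 + 3764·2940.51) / 10198
= 29589294.59 / 10198 = 2901.4802... → 2901.48.

2901.48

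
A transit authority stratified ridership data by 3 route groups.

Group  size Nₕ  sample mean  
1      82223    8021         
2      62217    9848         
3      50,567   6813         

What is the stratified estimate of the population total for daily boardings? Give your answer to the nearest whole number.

1: 82223·8021 = 659510683
2: 62217·9848 = 612713016
3: 50567·6813 = 344512971
τ̂ = Σ Nₕx̄ₕ = 1616736670.

1616736670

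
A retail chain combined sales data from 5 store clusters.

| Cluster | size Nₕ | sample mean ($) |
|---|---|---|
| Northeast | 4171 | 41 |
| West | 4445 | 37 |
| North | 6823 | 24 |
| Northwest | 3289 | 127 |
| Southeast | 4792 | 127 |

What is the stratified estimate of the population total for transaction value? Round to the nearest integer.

Estimate total by summing Nₕ·x̄ₕ over strata.
4171·41 + 4445·37 + 6823·24 + 3289·127 + 4792·127 = 171011 + 164465 + 163752 + 417703 + 608584 = 1525515.

1525515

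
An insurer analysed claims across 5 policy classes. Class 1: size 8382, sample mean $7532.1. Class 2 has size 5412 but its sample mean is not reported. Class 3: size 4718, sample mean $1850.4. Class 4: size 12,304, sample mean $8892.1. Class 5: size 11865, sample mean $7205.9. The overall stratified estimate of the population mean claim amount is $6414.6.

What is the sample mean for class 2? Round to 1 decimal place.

N = 8382 + 5412 + 4718 + 12304 + 11865 = 42681.
Overall total = μ·N = 6414.6·42681 = 273781542.6.
Subtract the known strata: 8382·7532.1 + 4718·1850.4 + 12304·8892.1 + 11865·7205.9 = 266770651.3.
Remaining total for class 2: 273781542.6 − 266770651.3 = 7010891.3.
Divide by its size: 7010891.3 / 5412 = 1295.434... → 1295.4.

1295.4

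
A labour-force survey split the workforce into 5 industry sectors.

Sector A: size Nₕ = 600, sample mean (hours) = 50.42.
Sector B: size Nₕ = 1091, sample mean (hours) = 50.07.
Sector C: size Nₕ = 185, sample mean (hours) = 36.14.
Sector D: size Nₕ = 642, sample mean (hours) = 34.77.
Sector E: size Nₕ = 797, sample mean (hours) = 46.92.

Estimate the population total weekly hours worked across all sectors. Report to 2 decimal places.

Estimate total by summing Nₕ·x̄ₕ over strata.
600·50.42 + 1091·50.07 + 185·36.14 + 642·34.77 + 797·46.92 = 30252 + 54626.37 + 6685.9 + 22322.34 + 37395.24 = 151281.85.

151281.85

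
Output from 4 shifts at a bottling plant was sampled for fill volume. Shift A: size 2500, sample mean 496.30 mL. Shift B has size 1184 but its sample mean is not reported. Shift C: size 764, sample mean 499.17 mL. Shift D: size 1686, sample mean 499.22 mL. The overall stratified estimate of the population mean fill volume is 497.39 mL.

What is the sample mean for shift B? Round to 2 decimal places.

495.94

N = 2500 + 1184 + 764 + 1686 = 6134.
Overall total = μ·N = 497.39·6134 = 3050990.26.
Subtract the known strata: 2500·496.30 + 764·499.17 + 1686·499.22 = 2463800.8.
Remaining total for shift B: 3050990.26 − 2463800.8 = 587189.46.
Divide by its size: 587189.46 / 1184 = 495.9370... → 495.94.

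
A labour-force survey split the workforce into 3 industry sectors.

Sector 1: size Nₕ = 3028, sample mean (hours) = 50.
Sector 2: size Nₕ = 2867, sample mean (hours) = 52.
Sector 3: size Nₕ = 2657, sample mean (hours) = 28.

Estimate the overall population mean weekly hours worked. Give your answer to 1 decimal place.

N = 8552; weights Wₕ = Nₕ/N = (0.3541, 0.3352, 0.3107).
x̄_st = Σ Wₕ·x̄ₕ = 0.3541·50 + 0.3352·52 + 0.3107·28 ≈ 43.835...
→ 43.8.

43.8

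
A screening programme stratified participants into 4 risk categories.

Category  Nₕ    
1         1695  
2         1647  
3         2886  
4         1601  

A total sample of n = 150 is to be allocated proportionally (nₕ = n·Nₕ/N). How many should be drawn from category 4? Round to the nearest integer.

N = 1695 + 1647 + 2886 + 1601 = 7829.
n_4 = 150·1601/7829 = 30.674... → 31.

31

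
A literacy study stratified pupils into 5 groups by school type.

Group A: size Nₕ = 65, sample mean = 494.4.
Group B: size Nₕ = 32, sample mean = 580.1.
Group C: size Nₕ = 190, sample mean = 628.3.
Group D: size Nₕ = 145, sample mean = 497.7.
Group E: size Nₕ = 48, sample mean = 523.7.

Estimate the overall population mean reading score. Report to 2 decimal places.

557.04

N = 480; weights Wₕ = Nₕ/N = (0.1354, 0.0667, 0.3958, 0.3021, 0.1000).
x̄_st = Σ Wₕ·x̄ₕ = 0.1354·494.4 + 0.0667·580.1 + 0.3958·628.3 + 0.3021·497.7 + 0.1000·523.7 ≈ 557.0423...
→ 557.04.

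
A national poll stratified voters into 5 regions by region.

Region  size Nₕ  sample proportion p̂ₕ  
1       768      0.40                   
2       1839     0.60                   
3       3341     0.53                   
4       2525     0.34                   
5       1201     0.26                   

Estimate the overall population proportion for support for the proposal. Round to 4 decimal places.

N = 768 + 1839 + 3341 + 2525 + 1201 = 9674.
Overall proportion = Σ (Nₕ/N)·p̂ₕ.
Σ Nₕp̂ₕ = 307.2 + 1103.4 + 1770.73 + 858.5 + 312.26 = 4352.09.
4352.09 / 9674 = 0.449875... → 0.4499.

0.4499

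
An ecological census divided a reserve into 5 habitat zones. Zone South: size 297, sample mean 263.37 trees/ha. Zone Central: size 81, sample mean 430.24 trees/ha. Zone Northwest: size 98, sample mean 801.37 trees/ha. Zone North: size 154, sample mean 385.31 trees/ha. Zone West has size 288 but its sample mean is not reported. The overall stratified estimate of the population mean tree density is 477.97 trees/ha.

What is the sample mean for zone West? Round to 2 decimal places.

652.20

Σ Nₕx̄ₕ = N·μ, so 288·x̄_West = 918·477.97 − (297·263.37 + 81·430.24 + 98·801.37 + 154·385.31).
= 438776.46 − 250942.33 = 187834.13.
x̄_West = 187834.13 / 288 = 652.2018... → 652.20.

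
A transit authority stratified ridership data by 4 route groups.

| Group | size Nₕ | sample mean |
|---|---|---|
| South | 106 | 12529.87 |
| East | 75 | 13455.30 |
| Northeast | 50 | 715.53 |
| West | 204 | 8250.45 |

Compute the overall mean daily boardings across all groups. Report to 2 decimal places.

9324.56

x̄_st = (Σ Nₕx̄ₕ) / (Σ Nₕ) = (106·12529.87 + 75·13455.30 + 50·715.53 + 204·8250.45) / 435
= 4056182.02 / 435 = 9324.5564... → 9324.56.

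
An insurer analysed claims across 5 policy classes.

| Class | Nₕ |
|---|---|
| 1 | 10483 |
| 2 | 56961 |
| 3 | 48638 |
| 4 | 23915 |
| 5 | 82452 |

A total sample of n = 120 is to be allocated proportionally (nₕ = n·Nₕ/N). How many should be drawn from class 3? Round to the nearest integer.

26

N = 10483 + 56961 + 48638 + 23915 + 82452 = 222449.
n_3 = 120·48638/222449 = 26.238... → 26.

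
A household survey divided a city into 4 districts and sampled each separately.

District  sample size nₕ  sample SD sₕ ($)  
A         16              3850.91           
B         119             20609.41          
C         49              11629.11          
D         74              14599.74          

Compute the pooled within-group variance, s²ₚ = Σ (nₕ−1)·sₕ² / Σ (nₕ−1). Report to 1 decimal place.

Degrees of freedom: 15 + 118 + 48 + 73 = 254.
Σ(nₕ−1)sₕ² = 15·14829507.8281 + 118·424747780.5481 + 48·135236199.3921 + 73·213152408.0676 = 72394144081.8529.
s²ₚ = 72394144081.8529 / 254 = 285016315.283... → 285016315.3.

285016315.3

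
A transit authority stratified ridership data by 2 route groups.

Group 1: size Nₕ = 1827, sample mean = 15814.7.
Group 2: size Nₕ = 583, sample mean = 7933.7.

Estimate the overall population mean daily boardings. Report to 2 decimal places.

13908.22

N = 1827 + 583 = 2410.
The stratified mean weights each stratum mean by its population share Nₕ/N.
Σ Nₕx̄ₕ = 1827·15814.7 + 583·7933.7 = 28893456.9 + 4625347.1 = 33518804.
Divide by N: 33518804 / 2410 = 13908.2174... → 13908.22.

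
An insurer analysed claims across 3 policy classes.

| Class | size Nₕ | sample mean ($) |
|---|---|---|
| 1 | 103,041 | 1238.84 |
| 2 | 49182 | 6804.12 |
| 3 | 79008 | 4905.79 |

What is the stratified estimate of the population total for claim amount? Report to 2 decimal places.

849888198.60

1: 103041·1238.84 = 127651312.44
2: 49182·6804.12 = 334640229.84
3: 79008·4905.79 = 387596656.32
τ̂ = Σ Nₕx̄ₕ = 849888198.60.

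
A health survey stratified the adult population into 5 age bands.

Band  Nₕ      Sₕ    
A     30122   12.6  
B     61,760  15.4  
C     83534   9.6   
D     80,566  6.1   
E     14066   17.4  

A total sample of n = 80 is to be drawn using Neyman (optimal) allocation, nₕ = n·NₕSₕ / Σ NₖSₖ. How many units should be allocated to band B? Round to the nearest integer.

Σ NₕSₕ = 30122·12.6 + 61760·15.4 + 83534·9.6 + 80566·6.1 + 14066·17.4 = 2868768.6.
Share for B: 951104/2868768.6 = 0.33154.
n_B = 80 × 0.33154 = 26.523... → 27.

27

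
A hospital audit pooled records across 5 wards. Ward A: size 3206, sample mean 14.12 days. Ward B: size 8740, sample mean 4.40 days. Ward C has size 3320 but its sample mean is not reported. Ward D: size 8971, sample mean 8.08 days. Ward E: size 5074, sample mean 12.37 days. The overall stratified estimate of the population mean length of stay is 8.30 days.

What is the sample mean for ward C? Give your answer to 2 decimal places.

7.32

N = 3206 + 8740 + 3320 + 8971 + 5074 = 29311.
Overall total = μ·N = 8.30·29311 = 243281.3.
Subtract the known strata: 3206·14.12 + 8740·4.40 + 8971·8.08 + 5074·12.37 = 218975.78.
Remaining total for ward C: 243281.3 − 218975.78 = 24305.52.
Divide by its size: 24305.52 / 3320 = 7.3209... → 7.32.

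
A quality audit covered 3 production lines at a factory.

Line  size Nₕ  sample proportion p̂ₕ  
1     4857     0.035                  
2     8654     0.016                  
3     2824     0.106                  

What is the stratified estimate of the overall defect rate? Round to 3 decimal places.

N = 4857 + 8654 + 2824 = 16335.
Overall proportion = Σ (Nₕ/N)·p̂ₕ.
Σ Nₕp̂ₕ = 169.995 + 138.464 + 299.344 = 607.803.
607.803 / 16335 = 0.03721... → 0.037.

0.037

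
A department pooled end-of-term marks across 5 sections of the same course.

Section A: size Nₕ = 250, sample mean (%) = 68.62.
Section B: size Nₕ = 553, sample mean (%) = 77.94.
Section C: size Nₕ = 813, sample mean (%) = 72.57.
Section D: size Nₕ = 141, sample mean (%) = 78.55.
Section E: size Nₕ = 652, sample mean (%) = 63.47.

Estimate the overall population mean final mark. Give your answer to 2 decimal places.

71.28

N = 250 + 553 + 813 + 141 + 652 = 2409.
The stratified mean weights each stratum mean by its population share Nₕ/N.
Σ Nₕx̄ₕ = 250·68.62 + 553·77.94 + 813·72.57 + 141·78.55 + 652·63.47 = 17155 + 43100.82 + 58999.41 + 11075.55 + 41382.44 = 171713.22.
Divide by N: 171713.22 / 2409 = 71.2799... → 71.28.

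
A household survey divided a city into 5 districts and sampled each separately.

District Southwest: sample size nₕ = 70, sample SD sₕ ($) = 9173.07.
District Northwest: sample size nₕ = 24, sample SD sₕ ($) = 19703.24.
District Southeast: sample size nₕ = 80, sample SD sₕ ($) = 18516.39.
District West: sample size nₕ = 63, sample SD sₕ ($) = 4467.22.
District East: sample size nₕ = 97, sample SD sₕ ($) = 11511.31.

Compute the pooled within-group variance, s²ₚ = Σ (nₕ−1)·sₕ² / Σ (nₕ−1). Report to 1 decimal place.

Degrees of freedom: 69 + 23 + 79 + 62 + 96 = 329.
Σ(nₕ−1)sₕ² = 69·84145213.2249 + 23·388217666.4976 + 79·342856698.6321 + 62·19956054.5284 + 96·132510257.9161 = 55778965374.6052.
s²ₚ = 55778965374.6052 / 329 = 169540928.190... → 169540928.2.

169540928.2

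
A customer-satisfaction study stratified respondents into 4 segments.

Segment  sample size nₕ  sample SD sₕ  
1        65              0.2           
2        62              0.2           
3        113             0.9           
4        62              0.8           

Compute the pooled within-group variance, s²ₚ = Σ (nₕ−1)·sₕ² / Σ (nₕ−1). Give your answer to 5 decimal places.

Degrees of freedom: 64 + 61 + 112 + 61 = 298.
Σ(nₕ−1)sₕ² = 64·0.04 + 61·0.04 + 112·0.81 + 61·0.64 = 134.76.
s²ₚ = 134.76 / 298 = 0.4522148... → 0.45221.

0.45221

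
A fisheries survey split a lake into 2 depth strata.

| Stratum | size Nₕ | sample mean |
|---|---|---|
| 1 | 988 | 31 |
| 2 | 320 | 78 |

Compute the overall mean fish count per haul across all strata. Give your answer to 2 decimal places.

N = 1308; weights Wₕ = Nₕ/N = (0.7554, 0.2446).
x̄_st = Σ Wₕ·x̄ₕ = 0.7554·31 + 0.2446·78 ≈ 42.4985...
→ 42.50.

42.50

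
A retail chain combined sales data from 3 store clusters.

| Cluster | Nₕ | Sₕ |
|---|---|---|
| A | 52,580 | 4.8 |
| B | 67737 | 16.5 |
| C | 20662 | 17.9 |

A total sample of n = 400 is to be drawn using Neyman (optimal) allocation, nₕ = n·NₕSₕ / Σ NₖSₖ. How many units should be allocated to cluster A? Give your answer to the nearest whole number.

58

Σ NₕSₕ = 52580·4.8 + 67737·16.5 + 20662·17.9 = 1739894.3.
Share for A: 252384/1739894.3 = 0.14506.
n_A = 400 × 0.14506 = 58.023... → 58.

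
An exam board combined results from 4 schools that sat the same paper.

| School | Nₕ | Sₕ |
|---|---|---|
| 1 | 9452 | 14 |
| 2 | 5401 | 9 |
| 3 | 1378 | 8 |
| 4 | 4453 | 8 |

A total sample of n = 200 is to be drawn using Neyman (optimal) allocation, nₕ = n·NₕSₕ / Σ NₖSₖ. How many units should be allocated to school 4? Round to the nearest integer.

31

1: NₕSₕ = 9452·14 = 132328
2: NₕSₕ = 5401·9 = 48609
3: NₕSₕ = 1378·8 = 11024
4: NₕSₕ = 4453·8 = 35624
Σ NₕSₕ = 227585.
n_4 = 200·35624/227585 = 31.306... → 31.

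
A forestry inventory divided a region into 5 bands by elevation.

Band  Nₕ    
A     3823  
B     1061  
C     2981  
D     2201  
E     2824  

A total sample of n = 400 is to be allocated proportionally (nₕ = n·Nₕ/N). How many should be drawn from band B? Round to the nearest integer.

N = 3823 + 1061 + 2981 + 2201 + 2824 = 12890.
n_B = 400·1061/12890 = 32.925... → 33.

33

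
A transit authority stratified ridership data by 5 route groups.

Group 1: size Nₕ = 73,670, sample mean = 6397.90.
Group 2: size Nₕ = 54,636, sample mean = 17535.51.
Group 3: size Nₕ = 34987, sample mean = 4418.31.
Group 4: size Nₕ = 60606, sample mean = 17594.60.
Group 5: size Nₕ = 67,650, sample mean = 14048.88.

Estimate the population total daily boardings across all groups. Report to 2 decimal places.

3600731888.93

1: 73670·6397.90 = 471333293
2: 54636·17535.51 = 958070124.36
3: 34987·4418.31 = 154583411.97
4: 60606·17594.60 = 1066338327.6
5: 67650·14048.88 = 950406732
τ̂ = Σ Nₕx̄ₕ = 3600731888.93.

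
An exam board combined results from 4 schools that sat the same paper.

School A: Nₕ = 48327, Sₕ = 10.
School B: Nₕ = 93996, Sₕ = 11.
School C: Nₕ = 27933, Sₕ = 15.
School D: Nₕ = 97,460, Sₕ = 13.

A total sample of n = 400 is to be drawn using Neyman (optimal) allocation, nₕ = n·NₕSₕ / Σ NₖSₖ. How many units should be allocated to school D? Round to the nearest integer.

A: NₕSₕ = 48327·10 = 483270
B: NₕSₕ = 93996·11 = 1033956
C: NₕSₕ = 27933·15 = 418995
D: NₕSₕ = 97460·13 = 1266980
Σ NₕSₕ = 3203201.
n_D = 400·1266980/3203201 = 158.214... → 158.

158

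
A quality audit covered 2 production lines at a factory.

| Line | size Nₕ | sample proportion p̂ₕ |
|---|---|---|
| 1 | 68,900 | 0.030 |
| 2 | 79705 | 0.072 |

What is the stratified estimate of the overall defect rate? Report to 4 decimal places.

Wₕ = Nₕ/N with N = 148605: 0.4636, 0.5364.
p̂_st = 0.4636·0.030 + 0.5364·0.072 ≈ 0.052527... → 0.0525.

0.0525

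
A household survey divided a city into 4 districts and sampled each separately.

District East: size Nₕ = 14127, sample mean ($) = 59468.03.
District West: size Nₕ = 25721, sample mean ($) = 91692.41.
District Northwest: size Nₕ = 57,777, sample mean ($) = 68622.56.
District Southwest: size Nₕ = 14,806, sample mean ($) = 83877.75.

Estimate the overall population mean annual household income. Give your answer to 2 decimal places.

N = 112431; weights Wₕ = Nₕ/N = (0.1257, 0.2288, 0.5139, 0.1317).
x̄_st = Σ Wₕ·x̄ₕ = 0.1257·59468.03 + 0.2288·91692.41 + 0.5139·68622.56 + 0.1317·83877.75 ≈ 74758.9629...
→ 74758.96.

74758.96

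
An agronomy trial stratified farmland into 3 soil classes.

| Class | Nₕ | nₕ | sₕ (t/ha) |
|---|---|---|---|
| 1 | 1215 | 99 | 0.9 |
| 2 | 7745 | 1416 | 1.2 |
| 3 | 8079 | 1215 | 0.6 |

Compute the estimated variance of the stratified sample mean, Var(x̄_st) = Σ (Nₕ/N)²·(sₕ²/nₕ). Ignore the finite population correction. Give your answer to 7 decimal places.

N = 17039. Term for each stratum: Wₕ²sₕ²/nₕ.
Var(x̄_st) = 0.0000416020 + 0.0002101135 + 0.0000666121 = 0.0003183276 → 0.0003183.

0.0003183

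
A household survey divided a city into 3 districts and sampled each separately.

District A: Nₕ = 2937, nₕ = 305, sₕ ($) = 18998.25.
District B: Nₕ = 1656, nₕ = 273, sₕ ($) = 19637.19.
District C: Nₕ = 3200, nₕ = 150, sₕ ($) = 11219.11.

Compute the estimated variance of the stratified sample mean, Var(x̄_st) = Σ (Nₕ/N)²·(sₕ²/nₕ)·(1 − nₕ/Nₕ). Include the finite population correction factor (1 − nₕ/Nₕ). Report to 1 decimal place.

338751.8

N = 7793; Wₕ = Nₕ/N.
district A: (2937/7793)²·18998.25²/305·(1 − 305/2937) = 150628.7376
district B: (1656/7793)²·19637.19²/273·(1 − 273/1656) = 53268.3442
district C: (3200/7793)²·11219.11²/150·(1 − 150/3200) = 134854.6787
Sum = 338751.7604 → 338751.8.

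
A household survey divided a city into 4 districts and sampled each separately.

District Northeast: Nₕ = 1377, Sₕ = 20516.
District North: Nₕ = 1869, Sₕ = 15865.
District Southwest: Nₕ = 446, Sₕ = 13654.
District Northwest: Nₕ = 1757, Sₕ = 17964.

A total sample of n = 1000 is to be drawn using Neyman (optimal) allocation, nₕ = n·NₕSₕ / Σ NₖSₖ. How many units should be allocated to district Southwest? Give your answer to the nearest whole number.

Northeast: NₕSₕ = 1377·20516 = 28250532
North: NₕSₕ = 1869·15865 = 29651685
Southwest: NₕSₕ = 446·13654 = 6089684
Northwest: NₕSₕ = 1757·17964 = 31562748
Σ NₕSₕ = 95554649.
n_Southwest = 1000·6089684/95554649 = 63.730... → 64.

64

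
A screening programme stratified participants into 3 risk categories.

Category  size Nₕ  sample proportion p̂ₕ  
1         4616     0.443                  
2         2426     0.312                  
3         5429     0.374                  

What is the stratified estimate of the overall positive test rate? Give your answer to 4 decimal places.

0.3875

N = 4616 + 2426 + 5429 = 12471.
Overall proportion = Σ (Nₕ/N)·p̂ₕ.
Σ Nₕp̂ₕ = 2044.888 + 756.912 + 2030.446 = 4832.246.
4832.246 / 12471 = 0.387479... → 0.3875.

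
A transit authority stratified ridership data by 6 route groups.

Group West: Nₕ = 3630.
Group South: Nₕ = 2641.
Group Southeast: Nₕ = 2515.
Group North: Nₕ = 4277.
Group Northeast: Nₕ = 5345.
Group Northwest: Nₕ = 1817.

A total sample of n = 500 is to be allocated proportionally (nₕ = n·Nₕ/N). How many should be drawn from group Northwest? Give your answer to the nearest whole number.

45

N = 3630 + 2641 + 2515 + 4277 + 5345 + 1817 = 20225.
n_Northwest = 500·1817/20225 = 44.920... → 45.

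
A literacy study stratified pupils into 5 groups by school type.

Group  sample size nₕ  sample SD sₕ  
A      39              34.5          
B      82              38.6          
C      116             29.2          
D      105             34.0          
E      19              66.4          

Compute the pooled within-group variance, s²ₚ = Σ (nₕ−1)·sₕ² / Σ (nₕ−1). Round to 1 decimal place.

A: (39−1)·34.5² = 38·1190.25 = 45229.5
B: (82−1)·38.6² = 81·1489.96 = 120686.76
C: (116−1)·29.2² = 115·852.64 = 98053.6
D: (105−1)·34.0² = 104·1156 = 120224
E: (19−1)·66.4² = 18·4408.96 = 79361.28
Numerator = 463555.14; denominator = Σ(nₕ−1) = 356.
s²ₚ = 463555.14/356 = 1302.121... → 1302.1.

1302.1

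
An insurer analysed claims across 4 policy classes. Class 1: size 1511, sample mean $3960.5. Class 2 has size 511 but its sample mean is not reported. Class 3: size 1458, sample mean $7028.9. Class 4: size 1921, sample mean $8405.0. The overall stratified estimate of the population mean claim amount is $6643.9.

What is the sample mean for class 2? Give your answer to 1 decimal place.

6859.6

N = 1511 + 511 + 1458 + 1921 = 5401.
Overall total = μ·N = 6643.9·5401 = 35883703.9.
Subtract the known strata: 1511·3960.5 + 1458·7028.9 + 1921·8405.0 = 32378456.7.
Remaining total for class 2: 35883703.9 − 32378456.7 = 3505247.2.
Divide by its size: 3505247.2 / 511 = 6859.584... → 6859.6.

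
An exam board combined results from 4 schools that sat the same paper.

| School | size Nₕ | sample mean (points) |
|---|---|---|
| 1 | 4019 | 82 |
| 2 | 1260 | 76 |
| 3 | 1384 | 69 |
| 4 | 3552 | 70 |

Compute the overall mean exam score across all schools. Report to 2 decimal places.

75.33

N = 10215; weights Wₕ = Nₕ/N = (0.3934, 0.1233, 0.1355, 0.3477).
x̄_st = Σ Wₕ·x̄ₕ = 0.3934·82 + 0.1233·76 + 0.1355·69 + 0.3477·70 ≈ 75.3259...
→ 75.33.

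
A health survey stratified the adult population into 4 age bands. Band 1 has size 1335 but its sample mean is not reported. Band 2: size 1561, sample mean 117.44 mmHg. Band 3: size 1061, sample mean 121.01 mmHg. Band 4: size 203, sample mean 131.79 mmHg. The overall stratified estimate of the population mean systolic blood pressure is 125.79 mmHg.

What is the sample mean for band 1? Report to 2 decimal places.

Σ Nₕx̄ₕ = N·μ, so 1335·x̄_1 = 4160·125.79 − (1561·117.44 + 1061·121.01 + 203·131.79).
= 523286.4 − 338468.82 = 184817.58.
x̄_1 = 184817.58 / 1335 = 138.4401... → 138.44.

138.44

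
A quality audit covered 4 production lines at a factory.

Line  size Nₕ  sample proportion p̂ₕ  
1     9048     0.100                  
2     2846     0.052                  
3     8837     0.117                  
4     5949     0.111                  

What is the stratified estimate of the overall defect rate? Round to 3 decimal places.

0.103

Wₕ = Nₕ/N with N = 26680: 0.3391, 0.1067, 0.3312, 0.2230.
p̂_st = 0.3391·0.100 + 0.1067·0.052 + 0.3312·0.117 + 0.2230·0.111 ≈ 0.10296... → 0.103.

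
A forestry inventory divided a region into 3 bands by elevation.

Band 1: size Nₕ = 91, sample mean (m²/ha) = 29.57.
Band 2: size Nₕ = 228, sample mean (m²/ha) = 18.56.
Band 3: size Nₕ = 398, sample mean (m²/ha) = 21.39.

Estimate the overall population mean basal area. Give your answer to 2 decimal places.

21.53

N = 91 + 228 + 398 = 717.
Overall mean = Σ (Nₕ/N)·x̄ₕ — weight by population share, not a simple average.
Σ Nₕx̄ₕ = 91·29.57 + 228·18.56 + 398·21.39 = 2690.87 + 4231.68 + 8513.22 = 15435.77.
Divide by N: 15435.77 / 717 = 21.5283... → 21.53.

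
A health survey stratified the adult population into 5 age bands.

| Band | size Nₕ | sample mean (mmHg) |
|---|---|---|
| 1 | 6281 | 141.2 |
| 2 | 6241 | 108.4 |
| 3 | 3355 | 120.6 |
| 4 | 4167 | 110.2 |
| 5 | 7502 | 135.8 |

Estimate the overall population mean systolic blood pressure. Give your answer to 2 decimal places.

x̄_st = (Σ Nₕx̄ₕ) / (Σ Nₕ) = (6281·141.2 + 6241·108.4 + 3355·120.6 + 4167·110.2 + 7502·135.8) / 27546
= 3445989.6 / 27546 = 125.0995... → 125.10.

125.10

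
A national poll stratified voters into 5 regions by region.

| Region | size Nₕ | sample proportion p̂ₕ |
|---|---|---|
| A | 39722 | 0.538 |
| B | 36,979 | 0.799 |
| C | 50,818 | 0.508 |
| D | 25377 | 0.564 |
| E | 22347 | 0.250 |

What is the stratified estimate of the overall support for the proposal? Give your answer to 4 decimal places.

N = 39722 + 36979 + 50818 + 25377 + 22347 = 175243.
Overall proportion = Σ (Nₕ/N)·p̂ₕ.
Σ Nₕp̂ₕ = 21370.436 + 29546.221 + 25815.544 + 14312.628 + 5586.75 = 96631.579.
96631.579 / 175243 = 0.551415... → 0.5514.

0.5514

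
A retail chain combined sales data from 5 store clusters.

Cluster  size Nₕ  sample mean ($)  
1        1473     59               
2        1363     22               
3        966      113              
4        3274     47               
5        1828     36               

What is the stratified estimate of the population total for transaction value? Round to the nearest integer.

Population total = Σ Nₕ·x̄ₕ (each stratum's size times its mean).
1473·59 + 1363·22 + 966·113 + 3274·47 + 1828·36 = 86907 + 29986 + 109158 + 153878 + 65808 = 445737.

445737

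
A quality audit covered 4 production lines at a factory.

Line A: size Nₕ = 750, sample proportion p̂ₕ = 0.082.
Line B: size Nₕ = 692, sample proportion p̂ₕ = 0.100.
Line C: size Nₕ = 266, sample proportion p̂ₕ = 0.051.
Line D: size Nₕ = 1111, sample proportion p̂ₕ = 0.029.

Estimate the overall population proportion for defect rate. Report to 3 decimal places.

Wₕ = Nₕ/N with N = 2819: 0.2661, 0.2455, 0.0944, 0.3941.
p̂_st = 0.2661·0.082 + 0.2455·0.100 + 0.0944·0.051 + 0.3941·0.029 ≈ 0.06261... → 0.063.

0.063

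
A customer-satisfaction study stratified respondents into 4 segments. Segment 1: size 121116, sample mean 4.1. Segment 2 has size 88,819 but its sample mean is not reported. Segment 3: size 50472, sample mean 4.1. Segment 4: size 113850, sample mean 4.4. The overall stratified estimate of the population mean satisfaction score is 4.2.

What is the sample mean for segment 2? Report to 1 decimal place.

N = 121116 + 88819 + 50472 + 113850 = 374257.
Overall total = μ·N = 4.2·374257 = 1571879.4.
Subtract the known strata: 121116·4.1 + 50472·4.1 + 113850·4.4 = 1204450.8.
Remaining total for segment 2: 1571879.4 − 1204450.8 = 367428.6.
Divide by its size: 367428.6 / 88819 = 4.137... → 4.1.

4.1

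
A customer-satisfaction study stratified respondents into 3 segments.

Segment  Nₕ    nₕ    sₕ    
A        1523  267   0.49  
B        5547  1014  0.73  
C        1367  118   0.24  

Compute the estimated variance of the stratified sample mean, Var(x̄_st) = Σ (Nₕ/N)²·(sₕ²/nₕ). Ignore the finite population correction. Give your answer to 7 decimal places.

N = 8437; Wₕ = Nₕ/N.
segment A: (1523/8437)²·0.49²/267 = 0.0000293025
segment B: (5547/8437)²·0.73²/1014 = 0.0002271684
segment C: (1367/8437)²·0.24²/118 = 0.0000128145
Sum = 0.0002692854 → 0.0002693.

0.0002693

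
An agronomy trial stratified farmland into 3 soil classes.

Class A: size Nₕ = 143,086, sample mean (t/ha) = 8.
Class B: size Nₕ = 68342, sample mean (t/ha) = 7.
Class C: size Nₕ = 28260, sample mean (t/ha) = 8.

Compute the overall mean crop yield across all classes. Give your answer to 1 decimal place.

N = 143086 + 68342 + 28260 = 239688.
Overall mean = Σ (Nₕ/N)·x̄ₕ — weight by population share, not a simple average.
Σ Nₕx̄ₕ = 143086·8 + 68342·7 + 28260·8 = 1144688 + 478394 + 226080 = 1849162.
Divide by N: 1849162 / 239688 = 7.715... → 7.7.

7.7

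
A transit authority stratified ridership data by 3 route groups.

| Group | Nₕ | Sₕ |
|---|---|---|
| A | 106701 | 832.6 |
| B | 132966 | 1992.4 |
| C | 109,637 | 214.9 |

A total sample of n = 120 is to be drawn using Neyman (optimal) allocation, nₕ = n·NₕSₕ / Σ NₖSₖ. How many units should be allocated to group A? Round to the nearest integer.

A: NₕSₕ = 106701·832.6 = 88839252.6
B: NₕSₕ = 132966·1992.4 = 264921458.4
C: NₕSₕ = 109637·214.9 = 23560991.3
Σ NₕSₕ = 377321702.3.
n_A = 120·88839252.6/377321702.3 = 28.254... → 28.

28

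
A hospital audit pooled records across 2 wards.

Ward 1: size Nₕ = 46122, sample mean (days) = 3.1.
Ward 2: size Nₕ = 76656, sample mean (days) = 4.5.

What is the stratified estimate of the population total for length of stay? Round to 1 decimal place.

1: 46122·3.1 = 142978.2
2: 76656·4.5 = 344952
τ̂ = Σ Nₕx̄ₕ = 487930.2.

487930.2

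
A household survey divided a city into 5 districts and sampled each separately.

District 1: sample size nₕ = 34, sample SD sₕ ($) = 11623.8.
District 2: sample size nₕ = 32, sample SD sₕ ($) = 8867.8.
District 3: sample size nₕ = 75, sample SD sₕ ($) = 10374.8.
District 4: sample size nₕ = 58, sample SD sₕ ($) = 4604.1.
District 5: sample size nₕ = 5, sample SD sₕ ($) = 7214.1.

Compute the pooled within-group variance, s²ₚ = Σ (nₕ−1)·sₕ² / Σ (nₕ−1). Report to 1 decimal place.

81799182.2

Degrees of freedom: 33 + 31 + 74 + 57 + 4 = 199.
Σ(nₕ−1)sₕ² = 33·135112726.44 + 31·78637876.84 + 74·107636475.04 + 57·21197736.81 + 4·52043238.81 = 16278037260.93.
s²ₚ = 16278037260.93 / 199 = 81799182.216... → 81799182.2.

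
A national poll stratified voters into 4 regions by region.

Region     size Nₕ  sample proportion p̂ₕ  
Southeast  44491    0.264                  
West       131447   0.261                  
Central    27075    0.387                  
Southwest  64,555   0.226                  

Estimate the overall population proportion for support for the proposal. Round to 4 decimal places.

N = 44491 + 131447 + 27075 + 64555 = 267568.
Overall proportion = Σ (Nₕ/N)·p̂ₕ.
Σ Nₕp̂ₕ = 11745.624 + 34307.667 + 10478.025 + 14589.43 = 71120.746.
71120.746 / 267568 = 0.265804... → 0.2658.

0.2658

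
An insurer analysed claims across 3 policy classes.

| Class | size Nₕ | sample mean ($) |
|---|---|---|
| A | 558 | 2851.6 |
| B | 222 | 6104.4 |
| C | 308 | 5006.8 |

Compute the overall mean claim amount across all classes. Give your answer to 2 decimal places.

N = 1088; weights Wₕ = Nₕ/N = (0.5129, 0.2040, 0.2831).
x̄_st = Σ Wₕ·x̄ₕ = 0.5129·2851.6 + 0.2040·6104.4 + 0.2831·5006.8 ≈ 4125.4265...
→ 4125.43.

4125.43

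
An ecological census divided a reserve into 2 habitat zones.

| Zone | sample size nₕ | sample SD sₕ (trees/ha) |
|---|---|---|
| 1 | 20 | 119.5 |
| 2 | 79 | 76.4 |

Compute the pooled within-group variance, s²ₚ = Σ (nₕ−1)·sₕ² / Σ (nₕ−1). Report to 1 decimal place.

7490.8

1: (20−1)·119.5² = 19·14280.25 = 271324.75
2: (79−1)·76.4² = 78·5836.96 = 455282.88
Numerator = 726607.63; denominator = Σ(nₕ−1) = 97.
s²ₚ = 726607.63/97 = 7490.800... → 7490.8.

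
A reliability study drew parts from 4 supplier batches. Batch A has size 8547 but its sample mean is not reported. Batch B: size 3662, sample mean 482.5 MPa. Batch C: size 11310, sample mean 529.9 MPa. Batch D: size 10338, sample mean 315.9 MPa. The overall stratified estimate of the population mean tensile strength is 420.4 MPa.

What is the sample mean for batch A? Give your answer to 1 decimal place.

375.3

N = 8547 + 3662 + 11310 + 10338 = 33857.
Overall total = μ·N = 420.4·33857 = 14233482.8.
Subtract the known strata: 3662·482.5 + 11310·529.9 + 10338·315.9 = 11025858.2.
Remaining total for batch A: 14233482.8 − 11025858.2 = 3207624.6.
Divide by its size: 3207624.6 / 8547 = 375.292... → 375.3.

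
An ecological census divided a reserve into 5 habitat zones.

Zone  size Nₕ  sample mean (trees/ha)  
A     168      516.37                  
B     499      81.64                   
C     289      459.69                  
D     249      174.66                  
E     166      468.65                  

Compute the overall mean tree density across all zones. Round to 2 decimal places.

N = 168 + 499 + 289 + 249 + 166 = 1371.
The stratified mean weights each stratum mean by its population share Nₕ/N.
Σ Nₕx̄ₕ = 168·516.37 + 499·81.64 + 289·459.69 + 249·174.66 + 166·468.65 = 86750.16 + 40738.36 + 132850.41 + 43490.34 + 77795.9 = 381625.17.
Divide by N: 381625.17 / 1371 = 278.3553... → 278.36.

278.36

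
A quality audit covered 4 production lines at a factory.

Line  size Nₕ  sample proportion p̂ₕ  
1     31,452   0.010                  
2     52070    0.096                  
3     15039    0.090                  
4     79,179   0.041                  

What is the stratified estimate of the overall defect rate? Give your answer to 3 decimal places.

0.056

Wₕ = Nₕ/N with N = 177740: 0.1770, 0.2930, 0.0846, 0.4455.
p̂_st = 0.1770·0.010 + 0.2930·0.096 + 0.0846·0.090 + 0.4455·0.041 ≈ 0.05577... → 0.056.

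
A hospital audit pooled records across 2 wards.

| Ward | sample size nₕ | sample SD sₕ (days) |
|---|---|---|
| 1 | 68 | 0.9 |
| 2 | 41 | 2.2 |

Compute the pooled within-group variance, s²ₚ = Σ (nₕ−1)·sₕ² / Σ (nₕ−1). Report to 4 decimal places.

2.3165

Degrees of freedom: 67 + 40 = 107.
Σ(nₕ−1)sₕ² = 67·0.81 + 40·4.84 = 247.87.
s²ₚ = 247.87 / 107 = 2.316542... → 2.3165.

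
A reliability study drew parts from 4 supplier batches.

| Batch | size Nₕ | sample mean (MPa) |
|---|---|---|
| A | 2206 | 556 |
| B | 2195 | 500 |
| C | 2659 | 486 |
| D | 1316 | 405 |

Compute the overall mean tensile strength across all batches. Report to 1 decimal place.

495.4

N = 8376; weights Wₕ = Nₕ/N = (0.2634, 0.2621, 0.3175, 0.1571).
x̄_st = Σ Wₕ·x̄ₕ = 0.2634·556 + 0.2621·500 + 0.3175·486 + 0.1571·405 ≈ 495.378...
→ 495.4.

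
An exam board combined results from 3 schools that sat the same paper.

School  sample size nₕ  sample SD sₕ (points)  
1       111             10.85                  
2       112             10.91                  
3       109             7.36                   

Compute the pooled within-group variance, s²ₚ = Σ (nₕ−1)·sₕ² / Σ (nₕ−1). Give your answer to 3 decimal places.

97.301

1: (111−1)·10.85² = 110·117.7225 = 12949.475
2: (112−1)·10.91² = 111·119.0281 = 13212.1191
3: (109−1)·7.36² = 108·54.1696 = 5850.3168
Numerator = 32011.9109; denominator = Σ(nₕ−1) = 329.
s²ₚ = 32011.9109/329 = 97.30064... → 97.301.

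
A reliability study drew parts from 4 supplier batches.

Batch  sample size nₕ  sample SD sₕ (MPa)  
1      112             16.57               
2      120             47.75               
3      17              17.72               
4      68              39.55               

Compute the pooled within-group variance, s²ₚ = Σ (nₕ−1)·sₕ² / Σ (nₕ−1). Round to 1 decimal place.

1315.1

1: (112−1)·16.57² = 111·274.5649 = 30476.7039
2: (120−1)·47.75² = 119·2280.0625 = 271327.4375
3: (17−1)·17.72² = 16·313.9984 = 5023.9744
4: (68−1)·39.55² = 67·1564.2025 = 104801.5675
Numerator = 411629.6833; denominator = Σ(nₕ−1) = 313.
s²ₚ = 411629.6833/313 = 1315.111... → 1315.1.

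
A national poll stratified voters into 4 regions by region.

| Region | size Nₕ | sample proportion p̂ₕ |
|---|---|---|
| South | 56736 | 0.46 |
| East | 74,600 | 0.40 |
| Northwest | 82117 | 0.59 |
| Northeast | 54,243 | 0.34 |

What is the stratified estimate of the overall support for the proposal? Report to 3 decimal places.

Wₕ = Nₕ/N with N = 267696: 0.2119, 0.2787, 0.3068, 0.2026.
p̂_st = 0.2119·0.46 + 0.2787·0.40 + 0.3068·0.59 + 0.2026·0.34 ≈ 0.45884... → 0.459.

0.459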